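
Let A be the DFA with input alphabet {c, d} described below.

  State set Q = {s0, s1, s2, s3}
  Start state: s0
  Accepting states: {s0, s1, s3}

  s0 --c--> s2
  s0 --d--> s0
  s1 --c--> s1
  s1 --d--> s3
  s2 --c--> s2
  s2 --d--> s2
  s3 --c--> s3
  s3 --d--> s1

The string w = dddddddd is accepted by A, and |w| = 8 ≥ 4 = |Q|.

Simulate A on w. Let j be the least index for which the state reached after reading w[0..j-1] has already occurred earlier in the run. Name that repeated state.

Run of A on w = d d d d d d d d:
  step 0: s0  (start)
  step 1: s0  (read d: s0→s0)   ← first repeat (s0 seen earlier)
  step 2: s0  (read d: s0→s0)
  step 3: s0  (read d: s0→s0)
  step 4: s0  (read d: s0→s0)
  step 5: s0  (read d: s0→s0)
  step 6: s0  (read d: s0→s0)
  step 7: s0  (read d: s0→s0)
  step 8: s0  (read d: s0→s0)

The earliest repeat is at step j = 1: A is in s0, which it already visited at step i = 0.
Pumping length from the standard proof: p = 4 (the number of states). The repeated state found above gives |xy| = j ≤ 4 and |y| = j − i ≥ 1.

s0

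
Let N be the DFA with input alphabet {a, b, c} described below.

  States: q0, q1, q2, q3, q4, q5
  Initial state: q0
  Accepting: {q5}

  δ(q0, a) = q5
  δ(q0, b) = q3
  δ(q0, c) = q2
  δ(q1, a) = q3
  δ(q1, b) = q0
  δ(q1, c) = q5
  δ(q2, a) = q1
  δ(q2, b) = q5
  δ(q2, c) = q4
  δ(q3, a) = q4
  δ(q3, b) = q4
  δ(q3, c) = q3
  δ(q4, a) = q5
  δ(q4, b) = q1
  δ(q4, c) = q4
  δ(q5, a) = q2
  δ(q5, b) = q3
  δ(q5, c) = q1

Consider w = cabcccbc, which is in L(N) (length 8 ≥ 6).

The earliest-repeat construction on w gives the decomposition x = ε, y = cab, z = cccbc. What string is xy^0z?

xy⁰z = xz = ε·cccbc = cccbc.
Reading y = cab takes N from q0 back to q0, so after x the machine is still in q0, and z then leads to the accepting state q5. Hence cccbc ∈ L(N).

cccbc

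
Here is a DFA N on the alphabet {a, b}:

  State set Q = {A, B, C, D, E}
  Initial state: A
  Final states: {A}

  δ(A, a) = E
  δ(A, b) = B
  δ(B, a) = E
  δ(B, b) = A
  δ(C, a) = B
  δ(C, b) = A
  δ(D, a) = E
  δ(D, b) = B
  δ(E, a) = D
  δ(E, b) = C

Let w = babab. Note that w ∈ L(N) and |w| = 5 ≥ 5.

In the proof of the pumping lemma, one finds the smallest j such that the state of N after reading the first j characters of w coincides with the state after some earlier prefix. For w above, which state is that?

B

State sequence: A -b-> B -a-> E -b-> C -a-> B -b-> A
First repeat at step 4: B was already visited.

The earliest repeat is at step j = 4: N is in B, which it already visited at step i = 1.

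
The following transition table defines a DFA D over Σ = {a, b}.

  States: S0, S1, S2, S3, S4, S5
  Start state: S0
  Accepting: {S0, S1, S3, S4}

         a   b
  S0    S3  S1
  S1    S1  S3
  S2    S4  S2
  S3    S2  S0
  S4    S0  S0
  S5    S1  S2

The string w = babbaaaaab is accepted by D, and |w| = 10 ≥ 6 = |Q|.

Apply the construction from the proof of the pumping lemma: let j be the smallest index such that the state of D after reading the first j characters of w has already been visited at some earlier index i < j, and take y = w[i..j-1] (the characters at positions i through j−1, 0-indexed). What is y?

Run of D on w = b a b b a a a a a b:
  step 0: S0  (start)
  step 1: S1  (read b: S0→S1)
  step 2: S1  (read a: S1→S1)   ← first repeat (S1 seen earlier)
  step 3: S3  (read b: S1→S3)
  step 4: S0  (read b: S3→S0)
  step 5: S3  (read a: S0→S3)
  step 6: S2  (read a: S3→S2)
  step 7: S4  (read a: S2→S4)
  step 8: S0  (read a: S4→S0)
  step 9: S3  (read a: S0→S3)
  step 10: S0  (read b: S3→S0)

So i = 1, j = 2, giving x = w[0:1] = b, y = w[1:2] = a, z = w[2:10] = bbaaaaab.
Check: |xy| = 2 ≤ 6 and |y| = 1 ≥ 1. Reading y takes D from S1 back to S1, so every xyⁱz is accepted.
The DFA has 6 states, so the proof of the pumping lemma guarantees a repeated state among the first 6+1 visited; the segment between the two visits is the pumpable y.

a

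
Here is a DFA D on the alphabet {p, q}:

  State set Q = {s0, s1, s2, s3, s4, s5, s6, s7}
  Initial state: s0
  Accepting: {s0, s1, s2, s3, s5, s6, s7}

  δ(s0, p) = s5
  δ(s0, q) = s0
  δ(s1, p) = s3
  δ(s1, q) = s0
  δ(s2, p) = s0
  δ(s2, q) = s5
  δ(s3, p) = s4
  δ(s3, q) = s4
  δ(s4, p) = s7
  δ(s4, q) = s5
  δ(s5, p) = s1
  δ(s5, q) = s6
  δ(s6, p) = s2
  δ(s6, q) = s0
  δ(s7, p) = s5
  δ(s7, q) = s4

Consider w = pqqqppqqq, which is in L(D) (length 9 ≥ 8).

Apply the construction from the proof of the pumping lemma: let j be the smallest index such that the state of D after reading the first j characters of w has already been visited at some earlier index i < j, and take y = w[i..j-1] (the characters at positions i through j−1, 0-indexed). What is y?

State sequence: s0 -p-> s5 -q-> s6 -q-> s0 -q-> s0 -p-> s5 -p-> s1 -q-> s0 -q-> s0 -q-> s0
First repeat at step 3: s0 was already visited.

So i = 0, j = 3, giving x = w[0:0] = ε, y = w[0:3] = pqq, z = w[3:9] = qppqqq.
Check: |xy| = 3 ≤ 8 and |y| = 3 ≥ 1. Reading y takes D from s0 back to s0, so every xyⁱz is accepted.

pqq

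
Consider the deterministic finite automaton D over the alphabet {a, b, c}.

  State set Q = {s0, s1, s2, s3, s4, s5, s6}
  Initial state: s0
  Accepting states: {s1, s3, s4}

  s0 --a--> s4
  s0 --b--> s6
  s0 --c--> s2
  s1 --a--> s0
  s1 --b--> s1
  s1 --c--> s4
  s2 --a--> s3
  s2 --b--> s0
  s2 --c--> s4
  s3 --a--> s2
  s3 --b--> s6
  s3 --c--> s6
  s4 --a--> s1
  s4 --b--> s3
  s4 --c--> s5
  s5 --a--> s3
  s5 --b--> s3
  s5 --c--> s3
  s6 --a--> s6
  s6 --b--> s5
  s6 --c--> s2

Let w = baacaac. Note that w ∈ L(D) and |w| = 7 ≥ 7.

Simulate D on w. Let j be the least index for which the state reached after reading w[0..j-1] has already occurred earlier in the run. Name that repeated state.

Run of D on w = b a a c a a c:
  step 0: s0  (start)
  step 1: s6  (read b: s0→s6)
  step 2: s6  (read a: s6→s6)   ← first repeat (s6 seen earlier)
  step 3: s6  (read a: s6→s6)
  step 4: s2  (read c: s6→s2)
  step 5: s3  (read a: s2→s3)
  step 6: s2  (read a: s3→s2)
  step 7: s4  (read c: s2→s4)

The earliest repeat is at step j = 2: D is in s6, which it already visited at step i = 1.
With |Q| = 7, pigeonhole forces a state repeat no later than step 7; the substring read between the first and second visits to that state can be pumped.

s6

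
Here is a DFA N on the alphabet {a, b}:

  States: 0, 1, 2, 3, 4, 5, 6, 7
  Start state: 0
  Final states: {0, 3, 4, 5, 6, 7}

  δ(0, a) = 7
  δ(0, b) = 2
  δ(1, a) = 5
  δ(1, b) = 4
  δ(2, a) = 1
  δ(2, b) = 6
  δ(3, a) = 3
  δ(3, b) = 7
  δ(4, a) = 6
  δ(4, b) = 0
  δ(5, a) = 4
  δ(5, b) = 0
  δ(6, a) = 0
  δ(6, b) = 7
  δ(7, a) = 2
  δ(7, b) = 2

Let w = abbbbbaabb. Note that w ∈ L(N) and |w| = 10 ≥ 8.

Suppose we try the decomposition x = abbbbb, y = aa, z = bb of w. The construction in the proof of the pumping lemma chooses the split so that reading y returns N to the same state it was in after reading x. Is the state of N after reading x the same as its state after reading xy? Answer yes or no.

Run of N on the first 8 characters of w = a b b b b b a a:
  step 0: 0  (start)
  step 1: 7  (read a: 0→7)
  step 2: 2  (read b: 7→2)
  step 3: 6  (read b: 2→6)
  step 4: 7  (read b: 6→7)
  step 5: 2  (read b: 7→2)
  step 6: 6  (read b: 2→6)
  step 7: 0  (read a: 6→0)
  step 8: 7  (read a: 0→7)

After x (step 6): 6. After xy (step 8): 7.
They differ (6 ≠ 7), so y is not a cycle from the state after x; this split is not the one the pumping-lemma construction produces, and pumping y need not keep the string in L(N).

no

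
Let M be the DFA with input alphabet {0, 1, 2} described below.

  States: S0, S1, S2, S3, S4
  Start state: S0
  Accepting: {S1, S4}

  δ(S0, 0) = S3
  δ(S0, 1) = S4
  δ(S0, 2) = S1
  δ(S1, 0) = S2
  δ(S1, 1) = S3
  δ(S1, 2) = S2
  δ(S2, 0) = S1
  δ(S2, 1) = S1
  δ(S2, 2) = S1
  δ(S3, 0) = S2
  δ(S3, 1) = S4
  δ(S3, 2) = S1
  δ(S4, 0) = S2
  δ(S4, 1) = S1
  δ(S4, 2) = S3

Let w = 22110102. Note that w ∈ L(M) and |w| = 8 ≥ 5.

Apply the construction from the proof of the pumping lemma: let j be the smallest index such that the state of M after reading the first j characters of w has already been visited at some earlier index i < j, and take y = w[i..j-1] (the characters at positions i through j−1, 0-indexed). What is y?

21

State sequence: S0 -2-> S1 -2-> S2 -1-> S1 -1-> S3 -0-> S2 -1-> S1 -0-> S2 -2-> S1
First repeat at step 3: S1 was already visited.

So i = 1, j = 3, giving x = w[0:1] = 2, y = w[1:3] = 21, z = w[3:8] = 10102.
Check: |xy| = 3 ≤ 5 and |y| = 2 ≥ 1. Reading y takes M from S1 back to S1, so every xyⁱz is accepted.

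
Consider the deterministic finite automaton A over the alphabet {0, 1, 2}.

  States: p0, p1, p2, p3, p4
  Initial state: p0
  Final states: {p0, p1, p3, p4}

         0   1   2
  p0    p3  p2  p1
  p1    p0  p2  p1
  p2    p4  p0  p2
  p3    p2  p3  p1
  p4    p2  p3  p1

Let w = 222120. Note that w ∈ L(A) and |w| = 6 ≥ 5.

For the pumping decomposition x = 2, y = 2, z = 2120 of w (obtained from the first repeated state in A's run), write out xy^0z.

22120

xy⁰z = xz = 2·2120 = 22120.
Reading y = 2 takes A from p1 back to p1, so after x the machine is still in p1, and z then leads to the accepting state p4. Hence 22120 ∈ L(A).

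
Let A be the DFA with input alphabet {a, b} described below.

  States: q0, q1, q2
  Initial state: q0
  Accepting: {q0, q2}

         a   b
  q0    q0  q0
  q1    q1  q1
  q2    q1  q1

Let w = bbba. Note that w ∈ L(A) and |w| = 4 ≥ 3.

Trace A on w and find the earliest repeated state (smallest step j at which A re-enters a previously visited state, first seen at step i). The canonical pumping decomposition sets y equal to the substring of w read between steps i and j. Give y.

State sequence: q0 -b-> q0 -b-> q0 -b-> q0 -a-> q0
First repeat at step 1: q0 was already visited.

So i = 0, j = 1, giving x = w[0:0] = ε, y = w[0:1] = b, z = w[1:4] = bba.
Check: |xy| = 1 ≤ 3 and |y| = 1 ≥ 1. Reading y takes A from q0 back to q0, so every xyⁱz is accepted.

b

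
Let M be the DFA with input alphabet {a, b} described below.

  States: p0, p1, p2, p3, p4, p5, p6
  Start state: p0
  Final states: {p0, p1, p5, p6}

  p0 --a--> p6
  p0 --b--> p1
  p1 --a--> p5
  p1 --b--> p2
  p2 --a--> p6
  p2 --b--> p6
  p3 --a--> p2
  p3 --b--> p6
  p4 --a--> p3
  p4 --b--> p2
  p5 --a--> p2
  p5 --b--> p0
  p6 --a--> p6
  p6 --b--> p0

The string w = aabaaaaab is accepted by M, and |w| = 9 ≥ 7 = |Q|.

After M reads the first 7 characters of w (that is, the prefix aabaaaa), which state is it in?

p6

State sequence: p0 -a-> p6 -a-> p6 -b-> p0 -a-> p6 -a-> p6 -a-> p6 -a-> p6

After reading 7 characters, M is in state p6.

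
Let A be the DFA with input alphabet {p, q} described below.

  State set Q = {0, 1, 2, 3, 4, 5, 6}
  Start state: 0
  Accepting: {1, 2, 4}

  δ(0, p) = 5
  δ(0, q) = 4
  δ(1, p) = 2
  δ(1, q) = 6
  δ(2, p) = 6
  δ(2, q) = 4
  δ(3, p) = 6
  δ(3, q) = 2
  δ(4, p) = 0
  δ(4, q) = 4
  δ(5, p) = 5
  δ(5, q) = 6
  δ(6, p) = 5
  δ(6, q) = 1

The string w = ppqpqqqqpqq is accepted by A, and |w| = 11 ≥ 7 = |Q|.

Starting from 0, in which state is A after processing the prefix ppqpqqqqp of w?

2

Run of A on the first 9 characters of w = p p q p q q q q p:
  step 0: 0  (start)
  step 1: 5  (read p: 0→5)
  step 2: 5  (read p: 5→5)
  step 3: 6  (read q: 5→6)
  step 4: 5  (read p: 6→5)
  step 5: 6  (read q: 5→6)
  step 6: 1  (read q: 6→1)
  step 7: 6  (read q: 1→6)
  step 8: 1  (read q: 6→1)
  step 9: 2  (read p: 1→2)

After reading 9 characters, A is in state 2.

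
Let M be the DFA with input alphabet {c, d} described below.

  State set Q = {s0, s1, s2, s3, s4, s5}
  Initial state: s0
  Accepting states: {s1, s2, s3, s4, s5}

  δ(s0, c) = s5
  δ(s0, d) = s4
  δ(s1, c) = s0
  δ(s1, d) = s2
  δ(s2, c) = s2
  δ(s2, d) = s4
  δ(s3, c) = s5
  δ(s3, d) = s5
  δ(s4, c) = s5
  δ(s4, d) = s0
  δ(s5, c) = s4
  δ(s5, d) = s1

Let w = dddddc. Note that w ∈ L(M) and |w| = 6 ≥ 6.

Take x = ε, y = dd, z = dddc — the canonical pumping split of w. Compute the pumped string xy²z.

dddddddc

xy^2z = ε·dd·dd·dddc = dddddddc.
Reading y = dd takes M from s0 back to s0, so after x·y·y the machine is still in s0, and z then leads to the accepting state s5. Hence dddddddc ∈ L(M).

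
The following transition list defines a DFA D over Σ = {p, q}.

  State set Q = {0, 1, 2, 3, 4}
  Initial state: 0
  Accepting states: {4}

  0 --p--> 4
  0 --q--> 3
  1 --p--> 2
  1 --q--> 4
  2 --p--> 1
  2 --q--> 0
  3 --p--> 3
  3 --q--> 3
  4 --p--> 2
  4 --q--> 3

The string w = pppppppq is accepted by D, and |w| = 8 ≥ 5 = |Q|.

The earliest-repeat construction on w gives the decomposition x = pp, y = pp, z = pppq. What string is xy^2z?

xy^2z = pp·pp·pp·pppq = pppppppppq.
Reading y = pp takes D from 2 back to 2, so after x·y·y the machine is still in 2, and z then leads to the accepting state 4. Hence pppppppppq ∈ L(D).

pppppppppq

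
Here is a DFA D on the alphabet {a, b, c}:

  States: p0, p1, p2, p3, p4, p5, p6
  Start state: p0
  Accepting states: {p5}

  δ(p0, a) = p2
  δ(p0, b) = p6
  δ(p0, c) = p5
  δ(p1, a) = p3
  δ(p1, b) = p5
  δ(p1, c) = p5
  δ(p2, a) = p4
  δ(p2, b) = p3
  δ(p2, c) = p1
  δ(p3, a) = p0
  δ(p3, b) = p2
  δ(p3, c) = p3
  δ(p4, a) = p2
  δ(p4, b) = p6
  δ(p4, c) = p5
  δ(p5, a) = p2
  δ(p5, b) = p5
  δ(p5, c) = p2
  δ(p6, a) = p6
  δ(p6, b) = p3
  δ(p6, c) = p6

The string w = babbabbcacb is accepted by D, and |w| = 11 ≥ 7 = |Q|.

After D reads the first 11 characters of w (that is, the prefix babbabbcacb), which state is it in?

Run of D on the first 11 characters of w = b a b b a b b c a c b:
  step 0: p0  (start)
  step 1: p6  (read b: p0→p6)
  step 2: p6  (read a: p6→p6)
  step 3: p3  (read b: p6→p3)
  step 4: p2  (read b: p3→p2)
  step 5: p4  (read a: p2→p4)
  step 6: p6  (read b: p4→p6)
  step 7: p3  (read b: p6→p3)
  step 8: p3  (read c: p3→p3)
  step 9: p0  (read a: p3→p0)
  step 10: p5  (read c: p0→p5)
  step 11: p5  (read b: p5→p5)

After reading 11 characters, D is in state p5.

p5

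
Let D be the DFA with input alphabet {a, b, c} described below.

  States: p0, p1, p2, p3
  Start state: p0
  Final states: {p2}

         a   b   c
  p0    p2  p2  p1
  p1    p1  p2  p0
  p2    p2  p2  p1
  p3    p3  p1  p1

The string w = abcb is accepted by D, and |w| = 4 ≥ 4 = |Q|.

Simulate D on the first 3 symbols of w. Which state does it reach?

p1

Run of D on the first 3 characters of w = a b c:
  step 0: p0  (start)
  step 1: p2  (read a: p0→p2)
  step 2: p2  (read b: p2→p2)
  step 3: p1  (read c: p2→p1)

After reading 3 characters, D is in state p1.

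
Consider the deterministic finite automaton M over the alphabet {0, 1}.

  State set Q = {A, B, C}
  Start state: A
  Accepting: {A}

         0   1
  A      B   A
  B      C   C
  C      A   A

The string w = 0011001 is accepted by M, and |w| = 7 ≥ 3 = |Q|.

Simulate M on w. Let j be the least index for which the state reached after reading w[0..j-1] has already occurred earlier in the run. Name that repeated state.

Run of M on w = 0 0 1 1 0 0 1:
  step 0: A  (start)
  step 1: B  (read 0: A→B)
  step 2: C  (read 0: B→C)
  step 3: A  (read 1: C→A)   ← first repeat (A seen earlier)
  step 4: A  (read 1: A→A)
  step 5: B  (read 0: A→B)
  step 6: C  (read 0: B→C)
  step 7: A  (read 1: C→A)

The earliest repeat is at step j = 3: M is in A, which it already visited at step i = 0.
Since M has 3 states, any run of length ≥ 3 visits 3+1 states, so by pigeonhole some state repeats within the first 3 steps — that repeat gives the pumpable loop.

A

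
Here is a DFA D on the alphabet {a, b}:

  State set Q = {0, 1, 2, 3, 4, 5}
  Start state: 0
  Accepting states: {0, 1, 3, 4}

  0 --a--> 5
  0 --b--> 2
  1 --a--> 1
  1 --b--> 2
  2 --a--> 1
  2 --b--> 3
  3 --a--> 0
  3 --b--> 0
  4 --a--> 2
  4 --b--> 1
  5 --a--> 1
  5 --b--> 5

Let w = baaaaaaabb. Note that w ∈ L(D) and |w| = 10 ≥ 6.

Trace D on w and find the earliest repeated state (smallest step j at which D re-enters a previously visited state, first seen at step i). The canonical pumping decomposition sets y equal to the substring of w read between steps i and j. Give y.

a

State sequence: 0 -b-> 2 -a-> 1 -a-> 1 -a-> 1 -a-> 1 -a-> 1 -a-> 1 -a-> 1 -b-> 2 -b-> 3
First repeat at step 3: 1 was already visited.

So i = 2, j = 3, giving x = w[0:2] = ba, y = w[2:3] = a, z = w[3:10] = aaaaabb.
Check: |xy| = 3 ≤ 6 and |y| = 1 ≥ 1. Reading y takes D from 1 back to 1, so every xyⁱz is accepted.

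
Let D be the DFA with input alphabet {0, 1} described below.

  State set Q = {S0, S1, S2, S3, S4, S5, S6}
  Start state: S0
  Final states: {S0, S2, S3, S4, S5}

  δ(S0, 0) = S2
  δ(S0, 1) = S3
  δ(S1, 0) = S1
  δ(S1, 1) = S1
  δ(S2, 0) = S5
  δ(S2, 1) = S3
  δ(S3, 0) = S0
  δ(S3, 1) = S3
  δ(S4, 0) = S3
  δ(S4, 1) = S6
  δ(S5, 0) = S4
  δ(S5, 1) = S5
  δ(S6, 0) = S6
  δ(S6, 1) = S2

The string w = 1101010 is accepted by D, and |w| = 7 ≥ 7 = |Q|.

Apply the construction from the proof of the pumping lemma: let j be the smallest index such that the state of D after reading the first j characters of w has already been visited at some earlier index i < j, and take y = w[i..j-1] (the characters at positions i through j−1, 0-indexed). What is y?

1

State sequence: S0 -1-> S3 -1-> S3 -0-> S0 -1-> S3 -0-> S0 -1-> S3 -0-> S0
First repeat at step 2: S3 was already visited.

So i = 1, j = 2, giving x = w[0:1] = 1, y = w[1:2] = 1, z = w[2:7] = 01010.
Check: |xy| = 2 ≤ 7 and |y| = 1 ≥ 1. Reading y takes D from S3 back to S3, so every xyⁱz is accepted.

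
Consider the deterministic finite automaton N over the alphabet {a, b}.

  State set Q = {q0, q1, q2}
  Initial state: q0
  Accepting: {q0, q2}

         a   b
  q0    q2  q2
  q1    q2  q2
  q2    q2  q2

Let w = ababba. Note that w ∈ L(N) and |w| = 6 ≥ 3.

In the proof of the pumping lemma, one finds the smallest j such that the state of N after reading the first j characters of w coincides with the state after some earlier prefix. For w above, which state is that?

Run of N on w = a b a b b a:
  step 0: q0  (start)
  step 1: q2  (read a: q0→q2)
  step 2: q2  (read b: q2→q2)   ← first repeat (q2 seen earlier)
  step 3: q2  (read a: q2→q2)
  step 4: q2  (read b: q2→q2)
  step 5: q2  (read b: q2→q2)
  step 6: q2  (read a: q2→q2)

The earliest repeat is at step j = 2: N is in q2, which it already visited at step i = 1.
Pumping length from the standard proof: p = 3 (the number of states). The repeated state found above gives |xy| = j ≤ 3 and |y| = j − i ≥ 1.

q2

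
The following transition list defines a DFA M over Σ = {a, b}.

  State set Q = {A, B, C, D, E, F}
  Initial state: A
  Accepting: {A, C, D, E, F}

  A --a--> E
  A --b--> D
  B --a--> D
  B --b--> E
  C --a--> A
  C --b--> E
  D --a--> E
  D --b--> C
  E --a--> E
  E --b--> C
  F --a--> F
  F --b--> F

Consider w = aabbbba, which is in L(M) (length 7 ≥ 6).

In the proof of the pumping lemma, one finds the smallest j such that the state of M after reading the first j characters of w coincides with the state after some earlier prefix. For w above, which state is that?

Run of M on w = a a b b b b a:
  step 0: A  (start)
  step 1: E  (read a: A→E)
  step 2: E  (read a: E→E)   ← first repeat (E seen earlier)
  step 3: C  (read b: E→C)
  step 4: E  (read b: C→E)
  step 5: C  (read b: E→C)
  step 6: E  (read b: C→E)
  step 7: E  (read a: E→E)

The earliest repeat is at step j = 2: M is in E, which it already visited at step i = 1.
Since M has 6 states, any run of length ≥ 6 visits 6+1 states, so by pigeonhole some state repeats within the first 6 steps — that repeat gives the pumpable loop.

E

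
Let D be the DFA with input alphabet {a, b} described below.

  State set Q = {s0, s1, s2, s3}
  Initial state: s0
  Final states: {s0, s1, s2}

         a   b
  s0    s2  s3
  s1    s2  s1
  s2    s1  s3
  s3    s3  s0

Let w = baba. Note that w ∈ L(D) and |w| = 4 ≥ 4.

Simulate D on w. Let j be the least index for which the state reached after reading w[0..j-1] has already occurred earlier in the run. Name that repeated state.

s3

Run of D on w = b a b a:
  step 0: s0  (start)
  step 1: s3  (read b: s0→s3)
  step 2: s3  (read a: s3→s3)   ← first repeat (s3 seen earlier)
  step 3: s0  (read b: s3→s0)
  step 4: s2  (read a: s0→s2)

The earliest repeat is at step j = 2: D is in s3, which it already visited at step i = 1.
The DFA has 4 states, so the proof of the pumping lemma guarantees a repeated state among the first 4+1 visited; the segment between the two visits is the pumpable y.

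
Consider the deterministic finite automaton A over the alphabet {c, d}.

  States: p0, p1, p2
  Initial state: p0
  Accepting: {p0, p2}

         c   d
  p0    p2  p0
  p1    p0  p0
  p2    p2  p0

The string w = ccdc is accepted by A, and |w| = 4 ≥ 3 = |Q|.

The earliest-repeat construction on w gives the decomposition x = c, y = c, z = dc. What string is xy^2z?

xy^2z = c·c·c·dc = cccdc.
Reading y = c takes A from p2 back to p2, so after x·y·y the machine is still in p2, and z then leads to the accepting state p2. Hence cccdc ∈ L(A).

cccdc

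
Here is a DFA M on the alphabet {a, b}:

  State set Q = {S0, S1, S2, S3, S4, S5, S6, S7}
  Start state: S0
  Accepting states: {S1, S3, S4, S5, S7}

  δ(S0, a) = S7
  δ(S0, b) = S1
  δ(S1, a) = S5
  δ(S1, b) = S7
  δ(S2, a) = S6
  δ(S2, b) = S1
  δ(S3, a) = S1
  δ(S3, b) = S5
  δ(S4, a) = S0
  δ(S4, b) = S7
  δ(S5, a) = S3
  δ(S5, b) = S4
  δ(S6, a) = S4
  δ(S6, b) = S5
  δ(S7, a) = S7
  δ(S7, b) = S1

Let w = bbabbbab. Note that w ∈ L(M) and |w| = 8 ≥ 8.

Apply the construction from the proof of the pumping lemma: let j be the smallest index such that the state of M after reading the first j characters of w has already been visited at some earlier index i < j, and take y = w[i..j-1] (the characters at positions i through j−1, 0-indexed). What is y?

State sequence: S0 -b-> S1 -b-> S7 -a-> S7 -b-> S1 -b-> S7 -b-> S1 -a-> S5 -b-> S4
First repeat at step 3: S7 was already visited.

So i = 2, j = 3, giving x = w[0:2] = bb, y = w[2:3] = a, z = w[3:8] = bbbab.
Check: |xy| = 3 ≤ 8 and |y| = 1 ≥ 1. Reading y takes M from S7 back to S7, so every xyⁱz is accepted.
Since M has 8 states, any run of length ≥ 8 visits 8+1 states, so by pigeonhole some state repeats within the first 8 steps — that repeat gives the pumpable loop.

a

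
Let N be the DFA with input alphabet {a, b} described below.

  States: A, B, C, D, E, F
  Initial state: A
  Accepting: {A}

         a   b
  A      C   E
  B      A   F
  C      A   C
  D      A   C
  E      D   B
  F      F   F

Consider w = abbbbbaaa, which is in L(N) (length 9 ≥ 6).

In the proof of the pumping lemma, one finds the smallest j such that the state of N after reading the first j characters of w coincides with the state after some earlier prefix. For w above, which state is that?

Run of N on w = a b b b b b a a a:
  step 0: A  (start)
  step 1: C  (read a: A→C)
  step 2: C  (read b: C→C)   ← first repeat (C seen earlier)
  step 3: C  (read b: C→C)
  step 4: C  (read b: C→C)
  step 5: C  (read b: C→C)
  step 6: C  (read b: C→C)
  step 7: A  (read a: C→A)
  step 8: C  (read a: A→C)
  step 9: A  (read a: C→A)

The earliest repeat is at step j = 2: N is in C, which it already visited at step i = 1.
Since N has 6 states, any run of length ≥ 6 visits 6+1 states, so by pigeonhole some state repeats within the first 6 steps — that repeat gives the pumpable loop.

C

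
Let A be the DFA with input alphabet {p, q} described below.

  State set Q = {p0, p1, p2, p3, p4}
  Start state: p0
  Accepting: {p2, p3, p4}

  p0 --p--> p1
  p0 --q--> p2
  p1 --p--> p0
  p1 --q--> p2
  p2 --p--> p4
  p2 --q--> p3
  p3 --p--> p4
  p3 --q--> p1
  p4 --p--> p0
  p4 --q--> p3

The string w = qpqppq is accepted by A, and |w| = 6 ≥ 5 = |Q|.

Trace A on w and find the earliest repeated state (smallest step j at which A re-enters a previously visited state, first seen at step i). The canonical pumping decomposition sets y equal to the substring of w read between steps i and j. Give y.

Run of A on w = q p q p p q:
  step 0: p0  (start)
  step 1: p2  (read q: p0→p2)
  step 2: p4  (read p: p2→p4)
  step 3: p3  (read q: p4→p3)
  step 4: p4  (read p: p3→p4)   ← first repeat (p4 seen earlier)
  step 5: p0  (read p: p4→p0)
  step 6: p2  (read q: p0→p2)

So i = 2, j = 4, giving x = w[0:2] = qp, y = w[2:4] = qp, z = w[4:6] = pq.
Check: |xy| = 4 ≤ 5 and |y| = 2 ≥ 1. Reading y takes A from p4 back to p4, so every xyⁱz is accepted.
Since A has 5 states, any run of length ≥ 5 visits 5+1 states, so by pigeonhole some state repeats within the first 5 steps — that repeat gives the pumpable loop.

qp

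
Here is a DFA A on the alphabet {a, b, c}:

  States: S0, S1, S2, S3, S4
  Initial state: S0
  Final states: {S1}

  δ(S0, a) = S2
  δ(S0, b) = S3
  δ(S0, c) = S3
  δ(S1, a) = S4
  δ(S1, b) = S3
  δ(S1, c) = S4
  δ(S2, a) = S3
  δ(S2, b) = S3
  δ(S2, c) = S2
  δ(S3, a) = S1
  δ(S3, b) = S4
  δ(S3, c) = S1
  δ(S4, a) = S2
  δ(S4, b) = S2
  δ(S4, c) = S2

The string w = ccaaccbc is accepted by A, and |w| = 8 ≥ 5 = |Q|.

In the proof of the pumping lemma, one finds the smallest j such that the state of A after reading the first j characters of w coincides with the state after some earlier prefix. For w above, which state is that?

S2

Run of A on w = c c a a c c b c:
  step 0: S0  (start)
  step 1: S3  (read c: S0→S3)
  step 2: S1  (read c: S3→S1)
  step 3: S4  (read a: S1→S4)
  step 4: S2  (read a: S4→S2)
  step 5: S2  (read c: S2→S2)   ← first repeat (S2 seen earlier)
  step 6: S2  (read c: S2→S2)
  step 7: S3  (read b: S2→S3)
  step 8: S1  (read c: S3→S1)

The earliest repeat is at step j = 5: A is in S2, which it already visited at step i = 4.
The DFA has 5 states, so the proof of the pumping lemma guarantees a repeated state among the first 5+1 visited; the segment between the two visits is the pumpable y.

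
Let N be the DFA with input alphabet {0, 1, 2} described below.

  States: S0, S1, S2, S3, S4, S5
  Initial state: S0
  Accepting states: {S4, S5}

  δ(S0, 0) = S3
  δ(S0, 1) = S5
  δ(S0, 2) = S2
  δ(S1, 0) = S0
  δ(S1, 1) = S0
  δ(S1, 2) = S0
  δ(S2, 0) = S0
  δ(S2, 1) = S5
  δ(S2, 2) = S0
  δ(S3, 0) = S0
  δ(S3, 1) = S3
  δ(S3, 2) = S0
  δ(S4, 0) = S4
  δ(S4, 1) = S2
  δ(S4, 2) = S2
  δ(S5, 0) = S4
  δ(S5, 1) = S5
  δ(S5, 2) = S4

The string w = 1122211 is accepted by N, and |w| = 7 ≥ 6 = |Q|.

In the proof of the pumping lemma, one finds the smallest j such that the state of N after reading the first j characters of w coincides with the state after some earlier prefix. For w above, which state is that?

Run of N on w = 1 1 2 2 2 1 1:
  step 0: S0  (start)
  step 1: S5  (read 1: S0→S5)
  step 2: S5  (read 1: S5→S5)   ← first repeat (S5 seen earlier)
  step 3: S4  (read 2: S5→S4)
  step 4: S2  (read 2: S4→S2)
  step 5: S0  (read 2: S2→S0)
  step 6: S5  (read 1: S0→S5)
  step 7: S5  (read 1: S5→S5)

The earliest repeat is at step j = 2: N is in S5, which it already visited at step i = 1.
Since N has 6 states, any run of length ≥ 6 visits 6+1 states, so by pigeonhole some state repeats within the first 6 steps — that repeat gives the pumpable loop.

S5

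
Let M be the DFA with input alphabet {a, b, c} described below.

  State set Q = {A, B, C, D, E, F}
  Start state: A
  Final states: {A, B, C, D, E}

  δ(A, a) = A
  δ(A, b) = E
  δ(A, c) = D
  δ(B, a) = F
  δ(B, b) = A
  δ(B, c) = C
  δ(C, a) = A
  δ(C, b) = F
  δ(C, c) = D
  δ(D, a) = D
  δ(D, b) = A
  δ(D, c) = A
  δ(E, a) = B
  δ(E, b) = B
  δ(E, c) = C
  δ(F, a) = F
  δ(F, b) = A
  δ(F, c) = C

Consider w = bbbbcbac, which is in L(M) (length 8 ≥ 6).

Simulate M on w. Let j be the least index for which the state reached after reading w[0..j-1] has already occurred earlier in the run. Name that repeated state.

State sequence: A -b-> E -b-> B -b-> A -b-> E -c-> C -b-> F -a-> F -c-> C
First repeat at step 3: A was already visited.

The earliest repeat is at step j = 3: M is in A, which it already visited at step i = 0.

A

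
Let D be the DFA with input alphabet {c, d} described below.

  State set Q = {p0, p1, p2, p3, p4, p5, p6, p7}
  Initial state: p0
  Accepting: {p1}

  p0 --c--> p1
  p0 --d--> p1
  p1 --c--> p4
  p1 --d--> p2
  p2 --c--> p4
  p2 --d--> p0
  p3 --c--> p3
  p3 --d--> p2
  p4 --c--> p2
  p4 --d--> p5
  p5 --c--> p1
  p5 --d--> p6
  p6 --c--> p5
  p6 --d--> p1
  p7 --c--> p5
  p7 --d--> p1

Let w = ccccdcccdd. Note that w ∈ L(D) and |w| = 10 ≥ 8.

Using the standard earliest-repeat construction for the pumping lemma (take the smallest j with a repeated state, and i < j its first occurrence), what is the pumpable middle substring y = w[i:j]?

cc

Run of D on w = c c c c d c c c d d:
  step 0: p0  (start)
  step 1: p1  (read c: p0→p1)
  step 2: p4  (read c: p1→p4)
  step 3: p2  (read c: p4→p2)
  step 4: p4  (read c: p2→p4)   ← first repeat (p4 seen earlier)
  step 5: p5  (read d: p4→p5)
  step 6: p1  (read c: p5→p1)
  step 7: p4  (read c: p1→p4)
  step 8: p2  (read c: p4→p2)
  step 9: p0  (read d: p2→p0)
  step 10: p1  (read d: p0→p1)

So i = 2, j = 4, giving x = w[0:2] = cc, y = w[2:4] = cc, z = w[4:10] = dcccdd.
Check: |xy| = 4 ≤ 8 and |y| = 2 ≥ 1. Reading y takes D from p4 back to p4, so every xyⁱz is accepted.
Pumping length from the standard proof: p = 8 (the number of states). The repeated state found above gives |xy| = j ≤ 8 and |y| = j − i ≥ 1.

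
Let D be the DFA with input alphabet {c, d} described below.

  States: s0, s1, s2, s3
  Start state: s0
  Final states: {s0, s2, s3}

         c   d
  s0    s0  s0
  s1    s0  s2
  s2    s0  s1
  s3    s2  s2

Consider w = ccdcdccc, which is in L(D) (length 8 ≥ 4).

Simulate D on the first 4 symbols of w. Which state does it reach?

s0

Run of D on the first 4 characters of w = c c d c:
  step 0: s0  (start)
  step 1: s0  (read c: s0→s0)
  step 2: s0  (read c: s0→s0)
  step 3: s0  (read d: s0→s0)
  step 4: s0  (read c: s0→s0)

After reading 4 characters, D is in state s0.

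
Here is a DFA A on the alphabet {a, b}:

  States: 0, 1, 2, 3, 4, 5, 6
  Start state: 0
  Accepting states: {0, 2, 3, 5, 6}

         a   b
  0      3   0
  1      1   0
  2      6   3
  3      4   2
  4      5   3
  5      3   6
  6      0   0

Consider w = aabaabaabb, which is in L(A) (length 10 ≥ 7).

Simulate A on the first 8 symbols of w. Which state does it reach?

State sequence: 0 -a-> 3 -a-> 4 -b-> 3 -a-> 4 -a-> 5 -b-> 6 -a-> 0 -a-> 3

After reading 8 characters, A is in state 3.

3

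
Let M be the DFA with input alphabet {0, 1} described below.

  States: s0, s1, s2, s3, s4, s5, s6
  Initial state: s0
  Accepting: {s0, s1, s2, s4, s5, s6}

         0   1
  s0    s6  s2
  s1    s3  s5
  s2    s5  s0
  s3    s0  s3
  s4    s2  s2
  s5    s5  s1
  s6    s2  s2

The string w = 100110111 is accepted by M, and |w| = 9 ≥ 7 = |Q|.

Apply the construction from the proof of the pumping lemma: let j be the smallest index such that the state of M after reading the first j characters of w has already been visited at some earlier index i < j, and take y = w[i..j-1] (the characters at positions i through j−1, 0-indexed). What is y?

Run of M on w = 1 0 0 1 1 0 1 1 1:
  step 0: s0  (start)
  step 1: s2  (read 1: s0→s2)
  step 2: s5  (read 0: s2→s5)
  step 3: s5  (read 0: s5→s5)   ← first repeat (s5 seen earlier)
  step 4: s1  (read 1: s5→s1)
  step 5: s5  (read 1: s1→s5)
  step 6: s5  (read 0: s5→s5)
  step 7: s1  (read 1: s5→s1)
  step 8: s5  (read 1: s1→s5)
  step 9: s1  (read 1: s5→s1)

So i = 2, j = 3, giving x = w[0:2] = 10, y = w[2:3] = 0, z = w[3:9] = 110111.
Check: |xy| = 3 ≤ 7 and |y| = 1 ≥ 1. Reading y takes M from s5 back to s5, so every xyⁱz is accepted.
With |Q| = 7, pigeonhole forces a state repeat no later than step 7; the substring read between the first and second visits to that state can be pumped.

0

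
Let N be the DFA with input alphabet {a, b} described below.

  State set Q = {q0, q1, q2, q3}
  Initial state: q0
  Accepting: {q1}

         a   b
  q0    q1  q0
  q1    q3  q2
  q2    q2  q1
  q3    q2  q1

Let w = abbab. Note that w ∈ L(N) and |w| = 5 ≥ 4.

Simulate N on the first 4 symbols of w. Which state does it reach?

q3

State sequence: q0 -a-> q1 -b-> q2 -b-> q1 -a-> q3

After reading 4 characters, N is in state q3.
(This kind of state-tracing is the core of the pumping-lemma construction: with 4 states, pigeonhole forces a repeat within the first 4 steps.)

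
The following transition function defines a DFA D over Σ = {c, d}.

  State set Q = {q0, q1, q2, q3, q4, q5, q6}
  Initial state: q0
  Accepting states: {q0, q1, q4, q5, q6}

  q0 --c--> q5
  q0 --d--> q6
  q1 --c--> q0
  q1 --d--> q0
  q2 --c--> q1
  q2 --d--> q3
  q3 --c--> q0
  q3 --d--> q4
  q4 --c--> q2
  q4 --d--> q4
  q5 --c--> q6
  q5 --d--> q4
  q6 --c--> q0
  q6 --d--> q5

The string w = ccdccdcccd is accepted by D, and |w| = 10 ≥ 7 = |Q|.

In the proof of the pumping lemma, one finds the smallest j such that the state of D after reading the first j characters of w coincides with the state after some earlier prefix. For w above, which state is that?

q5

Run of D on w = c c d c c d c c c d:
  step 0: q0  (start)
  step 1: q5  (read c: q0→q5)
  step 2: q6  (read c: q5→q6)
  step 3: q5  (read d: q6→q5)   ← first repeat (q5 seen earlier)
  step 4: q6  (read c: q5→q6)
  step 5: q0  (read c: q6→q0)
  step 6: q6  (read d: q0→q6)
  step 7: q0  (read c: q6→q0)
  step 8: q5  (read c: q0→q5)
  step 9: q6  (read c: q5→q6)
  step 10: q5  (read d: q6→q5)

The earliest repeat is at step j = 3: D is in q5, which it already visited at step i = 1.
With |Q| = 7, pigeonhole forces a state repeat no later than step 7; the substring read between the first and second visits to that state can be pumped.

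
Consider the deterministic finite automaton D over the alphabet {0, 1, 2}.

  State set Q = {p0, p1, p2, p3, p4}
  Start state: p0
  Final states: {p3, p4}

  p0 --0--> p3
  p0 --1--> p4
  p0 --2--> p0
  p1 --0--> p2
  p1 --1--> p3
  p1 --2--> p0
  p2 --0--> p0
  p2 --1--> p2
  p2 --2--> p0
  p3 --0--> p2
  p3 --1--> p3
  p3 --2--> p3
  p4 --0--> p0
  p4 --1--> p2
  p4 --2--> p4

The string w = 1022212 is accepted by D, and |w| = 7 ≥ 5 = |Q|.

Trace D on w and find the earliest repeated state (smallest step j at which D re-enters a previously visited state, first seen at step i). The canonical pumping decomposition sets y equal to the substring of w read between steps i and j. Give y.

10

State sequence: p0 -1-> p4 -0-> p0 -2-> p0 -2-> p0 -2-> p0 -1-> p4 -2-> p4
First repeat at step 2: p0 was already visited.

So i = 0, j = 2, giving x = w[0:0] = ε, y = w[0:2] = 10, z = w[2:7] = 22212.
Check: |xy| = 2 ≤ 5 and |y| = 2 ≥ 1. Reading y takes D from p0 back to p0, so every xyⁱz is accepted.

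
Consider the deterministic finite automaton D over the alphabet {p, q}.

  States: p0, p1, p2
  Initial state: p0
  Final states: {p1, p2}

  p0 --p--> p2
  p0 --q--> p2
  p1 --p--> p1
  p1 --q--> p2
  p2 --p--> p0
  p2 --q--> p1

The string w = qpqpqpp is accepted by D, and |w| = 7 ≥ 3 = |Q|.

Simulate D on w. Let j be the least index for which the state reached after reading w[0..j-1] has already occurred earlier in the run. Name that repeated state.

p0

Run of D on w = q p q p q p p:
  step 0: p0  (start)
  step 1: p2  (read q: p0→p2)
  step 2: p0  (read p: p2→p0)   ← first repeat (p0 seen earlier)
  step 3: p2  (read q: p0→p2)
  step 4: p0  (read p: p2→p0)
  step 5: p2  (read q: p0→p2)
  step 6: p0  (read p: p2→p0)
  step 7: p2  (read p: p0→p2)

The earliest repeat is at step j = 2: D is in p0, which it already visited at step i = 0.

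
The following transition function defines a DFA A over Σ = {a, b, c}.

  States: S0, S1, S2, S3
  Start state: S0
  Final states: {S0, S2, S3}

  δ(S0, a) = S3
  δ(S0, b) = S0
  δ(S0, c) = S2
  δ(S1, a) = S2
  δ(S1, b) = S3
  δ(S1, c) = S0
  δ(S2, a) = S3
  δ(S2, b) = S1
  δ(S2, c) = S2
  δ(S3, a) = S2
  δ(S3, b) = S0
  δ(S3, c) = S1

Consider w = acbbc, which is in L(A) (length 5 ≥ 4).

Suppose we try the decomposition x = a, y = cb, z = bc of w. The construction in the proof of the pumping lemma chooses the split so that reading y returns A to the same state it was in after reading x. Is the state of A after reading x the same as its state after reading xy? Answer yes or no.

State sequence: S0 -a-> S3 -c-> S1 -b-> S3

After x (step 1): S3. After xy (step 3): S3.
They match, so y = cb drives A around a cycle from S3 back to itself; pumping y any number of times keeps A in S3 before reading z, and xyⁱz ∈ L(A) for every i ≥ 0.

yes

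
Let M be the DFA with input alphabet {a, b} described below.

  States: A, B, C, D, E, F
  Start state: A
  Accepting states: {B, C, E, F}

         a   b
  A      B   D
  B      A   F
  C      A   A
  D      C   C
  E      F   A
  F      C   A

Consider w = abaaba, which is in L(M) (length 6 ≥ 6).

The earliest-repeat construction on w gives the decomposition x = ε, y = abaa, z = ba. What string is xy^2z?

abaaabaaba

xy^2z = ε·abaa·abaa·ba = abaaabaaba.
Reading y = abaa takes M from A back to A, so after x·y·y the machine is still in A, and z then leads to the accepting state C. Hence abaaabaaba ∈ L(M).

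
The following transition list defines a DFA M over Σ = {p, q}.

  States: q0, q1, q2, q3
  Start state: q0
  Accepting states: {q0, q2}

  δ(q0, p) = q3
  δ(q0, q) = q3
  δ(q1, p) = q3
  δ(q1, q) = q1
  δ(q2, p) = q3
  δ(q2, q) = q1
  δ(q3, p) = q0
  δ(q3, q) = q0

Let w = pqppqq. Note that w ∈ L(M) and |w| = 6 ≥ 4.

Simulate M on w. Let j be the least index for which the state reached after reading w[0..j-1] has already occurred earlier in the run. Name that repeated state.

Run of M on w = p q p p q q:
  step 0: q0  (start)
  step 1: q3  (read p: q0→q3)
  step 2: q0  (read q: q3→q0)   ← first repeat (q0 seen earlier)
  step 3: q3  (read p: q0→q3)
  step 4: q0  (read p: q3→q0)
  step 5: q3  (read q: q0→q3)
  step 6: q0  (read q: q3→q0)

The earliest repeat is at step j = 2: M is in q0, which it already visited at step i = 0.

q0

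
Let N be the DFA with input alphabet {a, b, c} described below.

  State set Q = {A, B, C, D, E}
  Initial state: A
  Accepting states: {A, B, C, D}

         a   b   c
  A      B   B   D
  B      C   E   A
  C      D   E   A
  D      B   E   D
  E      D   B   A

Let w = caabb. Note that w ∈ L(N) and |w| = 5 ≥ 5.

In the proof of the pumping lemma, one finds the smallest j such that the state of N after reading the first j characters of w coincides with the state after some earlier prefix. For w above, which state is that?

B

Run of N on w = c a a b b:
  step 0: A  (start)
  step 1: D  (read c: A→D)
  step 2: B  (read a: D→B)
  step 3: C  (read a: B→C)
  step 4: E  (read b: C→E)
  step 5: B  (read b: E→B)   ← first repeat (B seen earlier)

The earliest repeat is at step j = 5: N is in B, which it already visited at step i = 2.
With |Q| = 5, pigeonhole forces a state repeat no later than step 5; the substring read between the first and second visits to that state can be pumped.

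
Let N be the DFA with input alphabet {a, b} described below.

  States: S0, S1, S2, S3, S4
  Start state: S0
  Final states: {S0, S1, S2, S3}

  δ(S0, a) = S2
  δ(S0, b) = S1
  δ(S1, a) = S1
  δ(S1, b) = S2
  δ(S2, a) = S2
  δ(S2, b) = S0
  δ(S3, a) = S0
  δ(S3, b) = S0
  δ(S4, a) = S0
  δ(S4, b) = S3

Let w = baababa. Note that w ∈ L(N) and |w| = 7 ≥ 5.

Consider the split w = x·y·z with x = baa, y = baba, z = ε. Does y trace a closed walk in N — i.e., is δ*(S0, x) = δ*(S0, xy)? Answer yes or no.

Run of N on the first 7 characters of w = b a a b a b a:
  step 0: S0  (start)
  step 1: S1  (read b: S0→S1)
  step 2: S1  (read a: S1→S1)
  step 3: S1  (read a: S1→S1)
  step 4: S2  (read b: S1→S2)
  step 5: S2  (read a: S2→S2)
  step 6: S0  (read b: S2→S0)
  step 7: S2  (read a: S0→S2)

After x (step 3): S1. After xy (step 7): S2.
They differ (S1 ≠ S2), so y is not a cycle from the state after x; this split is not the one the pumping-lemma construction produces, and pumping y need not keep the string in L(N).

no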